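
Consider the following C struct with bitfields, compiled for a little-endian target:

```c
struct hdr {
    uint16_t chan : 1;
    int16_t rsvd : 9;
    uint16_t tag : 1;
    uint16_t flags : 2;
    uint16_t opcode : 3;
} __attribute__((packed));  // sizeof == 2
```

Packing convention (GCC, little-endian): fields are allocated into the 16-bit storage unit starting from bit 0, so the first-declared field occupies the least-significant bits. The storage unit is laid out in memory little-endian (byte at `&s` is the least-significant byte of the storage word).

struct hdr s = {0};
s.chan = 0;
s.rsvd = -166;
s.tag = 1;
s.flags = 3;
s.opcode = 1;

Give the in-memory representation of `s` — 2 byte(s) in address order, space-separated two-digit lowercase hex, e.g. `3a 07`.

b4 3e

chan:1 = 0 → 0x0 << 0 → word 0x0000
rsvd:9 = -166 → 0x15a << 1 → word 0x02b4
tag:1 = 1 → 0x1 << 10 → word 0x06b4
flags:2 = 3 → 0x3 << 11 → word 0x1eb4
opcode:3 = 1 → 0x1 << 13 → word 0x3eb4
word = 0x3eb4 → little-endian bytes:
  [0]=0xb4  [1]=0x3e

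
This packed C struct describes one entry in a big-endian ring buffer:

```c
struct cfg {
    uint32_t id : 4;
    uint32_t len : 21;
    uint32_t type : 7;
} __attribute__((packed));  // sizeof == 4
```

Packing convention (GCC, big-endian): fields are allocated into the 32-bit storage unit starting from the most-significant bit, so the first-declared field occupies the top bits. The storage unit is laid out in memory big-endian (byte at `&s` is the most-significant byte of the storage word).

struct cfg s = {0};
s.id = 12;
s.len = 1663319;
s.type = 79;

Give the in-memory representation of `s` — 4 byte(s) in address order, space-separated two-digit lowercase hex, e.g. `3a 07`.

cc b0 ab cf

id (4b) val=12 bits=0xc at bit 28: 0xc0000000
len (21b) val=1663319 bits=0x196157 at bit 7: 0xccb0ab80
type (7b) val=79 bits=0x4f at bit 0: 0xccb0abcf
word = 0xccb0abcf → big-endian bytes:
  [0]=0xcc  [1]=0xb0  [2]=0xab  [3]=0xcf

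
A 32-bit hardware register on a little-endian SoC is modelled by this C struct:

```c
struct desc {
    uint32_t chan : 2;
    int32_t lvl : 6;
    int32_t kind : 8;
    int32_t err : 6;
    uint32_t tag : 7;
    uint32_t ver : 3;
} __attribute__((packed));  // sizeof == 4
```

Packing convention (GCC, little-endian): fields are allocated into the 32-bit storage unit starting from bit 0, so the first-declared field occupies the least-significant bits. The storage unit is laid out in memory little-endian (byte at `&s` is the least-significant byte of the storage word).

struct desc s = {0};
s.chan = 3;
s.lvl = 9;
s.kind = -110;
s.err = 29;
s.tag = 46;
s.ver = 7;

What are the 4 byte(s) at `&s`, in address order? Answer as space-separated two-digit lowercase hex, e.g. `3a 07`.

27 92 9d eb

chan (2b) val=3 bits=0x3 at bit 0: 0x00000003
lvl (6b) val=9 bits=0x9 at bit 2: 0x00000027
kind (8b) val=-110 bits=0x92 at bit 8: 0x00009227
err (6b) val=29 bits=0x1d at bit 16: 0x001d9227
tag (7b) val=46 bits=0x2e at bit 22: 0x0b9d9227
ver (3b) val=7 bits=0x7 at bit 29: 0xeb9d9227
word = 0xeb9d9227 → little-endian bytes:
  [0]=0x27  [1]=0x92  [2]=0x9d  [3]=0xeb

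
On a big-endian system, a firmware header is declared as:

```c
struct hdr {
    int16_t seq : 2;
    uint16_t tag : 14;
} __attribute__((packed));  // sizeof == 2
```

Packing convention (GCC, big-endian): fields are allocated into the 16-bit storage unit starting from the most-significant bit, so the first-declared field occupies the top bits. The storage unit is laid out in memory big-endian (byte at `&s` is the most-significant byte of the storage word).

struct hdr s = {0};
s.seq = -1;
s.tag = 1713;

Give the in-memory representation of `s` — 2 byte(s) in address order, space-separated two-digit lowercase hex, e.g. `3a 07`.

[14+:2] seq=-1 & 0x3 = 0x3; word=0xc000
[0+:14] tag=1713 & 0x3fff = 0x6b1; word=0xc6b1
word = 0xc6b1 → big-endian bytes:
  [0]=0xc6  [1]=0xb1

c6 b1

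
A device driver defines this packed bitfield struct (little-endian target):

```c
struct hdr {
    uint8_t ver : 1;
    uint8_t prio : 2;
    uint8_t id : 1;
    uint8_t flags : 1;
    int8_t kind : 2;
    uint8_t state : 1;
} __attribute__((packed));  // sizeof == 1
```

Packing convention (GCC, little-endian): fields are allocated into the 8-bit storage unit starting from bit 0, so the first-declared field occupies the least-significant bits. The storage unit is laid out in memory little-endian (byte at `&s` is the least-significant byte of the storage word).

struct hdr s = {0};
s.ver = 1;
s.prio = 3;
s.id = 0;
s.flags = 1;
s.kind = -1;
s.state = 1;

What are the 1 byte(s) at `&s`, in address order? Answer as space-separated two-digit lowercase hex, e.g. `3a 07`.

[0+:1] ver=1 & 0x1 = 0x1; word=0x01
[1+:2] prio=3 & 0x3 = 0x3; word=0x07
[3+:1] id=0 & 0x1 = 0x0; word=0x07
[4+:1] flags=1 & 0x1 = 0x1; word=0x17
[5+:2] kind=-1 & 0x3 = 0x3; word=0x77
[7+:1] state=1 & 0x1 = 0x1; word=0xf7
word = 0xf7 → little-endian bytes:
  [0]=0xf7

f7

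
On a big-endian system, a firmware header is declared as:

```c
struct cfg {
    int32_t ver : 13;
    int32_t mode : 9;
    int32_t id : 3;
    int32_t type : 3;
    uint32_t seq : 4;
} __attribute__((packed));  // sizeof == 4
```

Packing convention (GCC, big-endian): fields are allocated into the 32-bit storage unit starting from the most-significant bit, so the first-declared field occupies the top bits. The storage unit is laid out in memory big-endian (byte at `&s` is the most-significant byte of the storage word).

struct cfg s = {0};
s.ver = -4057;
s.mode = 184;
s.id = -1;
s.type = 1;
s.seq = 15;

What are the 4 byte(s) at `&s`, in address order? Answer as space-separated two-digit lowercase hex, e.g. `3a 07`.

ver (13b) val=-4057 bits=0x1027 at bit 19: 0x81380000
mode (9b) val=184 bits=0xb8 at bit 10: 0x813ae000
id (3b) val=-1 bits=0x7 at bit 7: 0x813ae380
type (3b) val=1 bits=0x1 at bit 4: 0x813ae390
seq (4b) val=15 bits=0xf at bit 0: 0x813ae39f
word = 0x813ae39f → big-endian bytes:
  [0]=0x81  [1]=0x3a  [2]=0xe3  [3]=0x9f

81 3a e3 9f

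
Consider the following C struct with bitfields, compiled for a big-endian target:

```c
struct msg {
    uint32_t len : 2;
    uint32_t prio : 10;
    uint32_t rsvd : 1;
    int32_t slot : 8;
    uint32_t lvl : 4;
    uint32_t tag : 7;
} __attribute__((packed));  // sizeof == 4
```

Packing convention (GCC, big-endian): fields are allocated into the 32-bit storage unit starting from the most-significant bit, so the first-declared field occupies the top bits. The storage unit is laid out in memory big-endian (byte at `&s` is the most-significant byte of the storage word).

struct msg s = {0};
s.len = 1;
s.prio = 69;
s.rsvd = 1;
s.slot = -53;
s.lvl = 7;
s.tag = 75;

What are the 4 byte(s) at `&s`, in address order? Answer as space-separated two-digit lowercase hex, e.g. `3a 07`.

[30+:2] len=1 & 0x3 = 0x1; word=0x40000000
[20+:10] prio=69 & 0x3ff = 0x45; word=0x44500000
[19+:1] rsvd=1 & 0x1 = 0x1; word=0x44580000
[11+:8] slot=-53 & 0xff = 0xcb; word=0x445e5800
[7+:4] lvl=7 & 0xf = 0x7; word=0x445e5b80
[0+:7] tag=75 & 0x7f = 0x4b; word=0x445e5bcb
word = 0x445e5bcb → big-endian bytes:
  [0]=0x44  [1]=0x5e  [2]=0x5b  [3]=0xcb

44 5e 5b cb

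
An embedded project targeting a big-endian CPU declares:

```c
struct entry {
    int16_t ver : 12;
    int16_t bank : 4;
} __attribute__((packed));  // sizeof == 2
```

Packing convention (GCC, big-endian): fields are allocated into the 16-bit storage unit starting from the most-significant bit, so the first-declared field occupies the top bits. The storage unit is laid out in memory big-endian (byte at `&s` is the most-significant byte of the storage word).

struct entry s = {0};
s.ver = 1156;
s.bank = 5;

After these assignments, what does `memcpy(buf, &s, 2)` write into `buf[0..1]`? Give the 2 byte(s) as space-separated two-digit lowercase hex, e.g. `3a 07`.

[4+:12] ver=1156 & 0xfff = 0x484; word=0x4840
[0+:4] bank=5 & 0xf = 0x5; word=0x4845
word = 0x4845 → big-endian bytes:
  [0]=0x48  [1]=0x45

48 45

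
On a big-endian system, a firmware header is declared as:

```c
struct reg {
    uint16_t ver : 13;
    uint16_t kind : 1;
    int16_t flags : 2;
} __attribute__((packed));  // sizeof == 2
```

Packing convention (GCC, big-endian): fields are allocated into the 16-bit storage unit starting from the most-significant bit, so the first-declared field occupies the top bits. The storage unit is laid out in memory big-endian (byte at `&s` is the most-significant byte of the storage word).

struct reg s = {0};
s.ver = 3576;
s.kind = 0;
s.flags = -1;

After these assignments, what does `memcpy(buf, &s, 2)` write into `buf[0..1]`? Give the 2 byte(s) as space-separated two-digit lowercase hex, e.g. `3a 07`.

ver (13b) val=3576 bits=0xdf8 at bit 3: 0x6fc0
kind (1b) val=0 bits=0x0 at bit 2: 0x6fc0
flags (2b) val=-1 bits=0x3 at bit 0: 0x6fc3
word = 0x6fc3 → big-endian bytes:
  [0]=0x6f  [1]=0xc3

6f c3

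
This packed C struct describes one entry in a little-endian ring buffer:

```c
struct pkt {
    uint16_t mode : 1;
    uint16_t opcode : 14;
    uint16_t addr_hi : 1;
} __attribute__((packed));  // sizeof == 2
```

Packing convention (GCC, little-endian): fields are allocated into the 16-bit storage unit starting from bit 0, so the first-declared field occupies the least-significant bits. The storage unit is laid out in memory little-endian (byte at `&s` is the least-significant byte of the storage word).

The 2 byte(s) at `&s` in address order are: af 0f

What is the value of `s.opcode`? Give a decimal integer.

2007

[0]=0xaf [1]=0x0f (little-endian) → word 0x0faf
mode [0+:1] = (word>>0) & 0x1 = 1
opcode [1+:14] = (word>>1) & 0x3fff = 2007  ←
addr_hi [15+:1] = (word>>15) & 0x1 = 0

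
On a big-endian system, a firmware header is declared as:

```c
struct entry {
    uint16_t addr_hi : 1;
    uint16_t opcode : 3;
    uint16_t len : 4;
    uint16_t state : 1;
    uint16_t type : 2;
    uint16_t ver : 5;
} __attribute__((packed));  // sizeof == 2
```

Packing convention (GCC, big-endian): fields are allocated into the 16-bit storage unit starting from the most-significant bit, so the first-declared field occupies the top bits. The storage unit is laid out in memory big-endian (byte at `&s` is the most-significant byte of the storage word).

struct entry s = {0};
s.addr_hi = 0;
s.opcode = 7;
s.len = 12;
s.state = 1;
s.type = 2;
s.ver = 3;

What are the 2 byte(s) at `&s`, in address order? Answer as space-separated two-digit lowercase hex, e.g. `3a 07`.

7c c3

addr_hi (1b) val=0 bits=0x0 at bit 15: 0x0000
opcode (3b) val=7 bits=0x7 at bit 12: 0x7000
len (4b) val=12 bits=0xc at bit 8: 0x7c00
state (1b) val=1 bits=0x1 at bit 7: 0x7c80
type (2b) val=2 bits=0x2 at bit 5: 0x7cc0
ver (5b) val=3 bits=0x3 at bit 0: 0x7cc3
word = 0x7cc3 → big-endian bytes:
  [0]=0x7c  [1]=0xc3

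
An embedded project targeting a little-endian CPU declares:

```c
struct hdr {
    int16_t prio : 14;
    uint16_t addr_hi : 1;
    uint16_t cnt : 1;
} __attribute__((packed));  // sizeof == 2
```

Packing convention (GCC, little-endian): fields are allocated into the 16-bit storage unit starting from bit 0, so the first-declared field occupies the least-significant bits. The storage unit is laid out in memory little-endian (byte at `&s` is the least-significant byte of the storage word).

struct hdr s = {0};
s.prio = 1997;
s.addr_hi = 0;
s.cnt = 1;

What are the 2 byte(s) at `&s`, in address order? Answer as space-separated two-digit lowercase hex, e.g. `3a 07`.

cd 87

prio:14 = 1997 → 0x7cd << 0 → word 0x07cd
addr_hi:1 = 0 → 0x0 << 14 → word 0x07cd
cnt:1 = 1 → 0x1 << 15 → word 0x87cd
word = 0x87cd → little-endian bytes:
  [0]=0xcd  [1]=0x87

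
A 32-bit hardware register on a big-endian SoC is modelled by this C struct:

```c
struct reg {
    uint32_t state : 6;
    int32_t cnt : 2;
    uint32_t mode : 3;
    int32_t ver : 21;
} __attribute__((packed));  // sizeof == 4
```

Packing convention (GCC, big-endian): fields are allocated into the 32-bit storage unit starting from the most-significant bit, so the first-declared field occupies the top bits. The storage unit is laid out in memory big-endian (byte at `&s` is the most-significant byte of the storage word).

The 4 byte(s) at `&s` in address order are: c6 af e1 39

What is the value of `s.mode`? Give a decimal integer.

[0]=0xc6 [1]=0xaf [2]=0xe1 [3]=0x39 (big-endian) → word 0xc6afe139
state:6 @ bit 26 → (0xc6afe139>>26)&0x3f = 0x31
cnt:2 @ bit 24 → (0xc6afe139>>24)&0x3 = 0x2
mode:3 @ bit 21 → (0xc6afe139>>21)&0x7 = 0x5  ←
ver:21 @ bit 0 → (0xc6afe139>>0)&0x1fffff = 0xfe139

5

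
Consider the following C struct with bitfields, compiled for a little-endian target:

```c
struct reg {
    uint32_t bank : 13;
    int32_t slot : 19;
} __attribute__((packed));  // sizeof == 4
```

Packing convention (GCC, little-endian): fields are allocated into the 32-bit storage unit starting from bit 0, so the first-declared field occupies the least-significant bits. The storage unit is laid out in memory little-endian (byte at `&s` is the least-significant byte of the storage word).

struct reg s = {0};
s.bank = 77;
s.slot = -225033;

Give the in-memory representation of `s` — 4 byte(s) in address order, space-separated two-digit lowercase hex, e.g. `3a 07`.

4d e0 1e 92

bank (13b) val=77 bits=0x4d at bit 0: 0x0000004d
slot (19b) val=-225033 bits=0x490f7 at bit 13: 0x921ee04d
word = 0x921ee04d → little-endian bytes:
  [0]=0x4d  [1]=0xe0  [2]=0x1e  [3]=0x92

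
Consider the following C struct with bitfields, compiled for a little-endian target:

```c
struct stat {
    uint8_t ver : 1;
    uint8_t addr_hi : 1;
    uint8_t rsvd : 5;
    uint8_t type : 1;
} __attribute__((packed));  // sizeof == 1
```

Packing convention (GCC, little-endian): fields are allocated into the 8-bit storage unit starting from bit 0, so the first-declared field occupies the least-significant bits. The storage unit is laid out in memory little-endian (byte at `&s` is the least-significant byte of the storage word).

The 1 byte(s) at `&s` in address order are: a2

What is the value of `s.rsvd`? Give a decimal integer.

8

[0]=0xa2 (little-endian) → word 0xa2
ver [0+:1] = (word>>0) & 0x1 = 0
addr_hi [1+:1] = (word>>1) & 0x1 = 1
rsvd [2+:5] = (word>>2) & 0x1f = 8  ←
type [7+:1] = (word>>7) & 0x1 = 1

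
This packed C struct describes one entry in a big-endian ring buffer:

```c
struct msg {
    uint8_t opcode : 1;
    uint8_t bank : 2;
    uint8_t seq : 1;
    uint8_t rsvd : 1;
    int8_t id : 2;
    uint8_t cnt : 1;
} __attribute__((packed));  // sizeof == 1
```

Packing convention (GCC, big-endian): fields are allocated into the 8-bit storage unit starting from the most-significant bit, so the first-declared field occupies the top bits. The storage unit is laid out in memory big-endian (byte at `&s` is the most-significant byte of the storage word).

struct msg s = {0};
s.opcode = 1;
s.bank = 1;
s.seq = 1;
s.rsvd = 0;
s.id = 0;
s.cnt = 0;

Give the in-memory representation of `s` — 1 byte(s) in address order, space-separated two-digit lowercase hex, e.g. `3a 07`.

b0

opcode (1b) val=1 bits=0x1 at bit 7: 0x80
bank (2b) val=1 bits=0x1 at bit 5: 0xa0
seq (1b) val=1 bits=0x1 at bit 4: 0xb0
rsvd (1b) val=0 bits=0x0 at bit 3: 0xb0
id (2b) val=0 bits=0x0 at bit 1: 0xb0
cnt (1b) val=0 bits=0x0 at bit 0: 0xb0
word = 0xb0 → big-endian bytes:
  [0]=0xb0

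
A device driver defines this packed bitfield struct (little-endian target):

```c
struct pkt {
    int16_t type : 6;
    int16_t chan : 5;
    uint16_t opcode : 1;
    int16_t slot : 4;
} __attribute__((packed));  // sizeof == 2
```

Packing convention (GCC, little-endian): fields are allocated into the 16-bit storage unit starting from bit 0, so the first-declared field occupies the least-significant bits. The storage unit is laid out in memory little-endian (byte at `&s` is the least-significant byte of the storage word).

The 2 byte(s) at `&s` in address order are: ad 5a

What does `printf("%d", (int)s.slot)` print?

5

[0]=0xad [1]=0x5a (little-endian) → word 0x5aad
type:6 @ bit 0 → (0x5aad>>0)&0x3f = 0x2d
chan:5 @ bit 6 → (0x5aad>>6)&0x1f = 0xa
opcode:1 @ bit 11 → (0x5aad>>11)&0x1 = 0x1
slot:4 @ bit 12 → (0x5aad>>12)&0xf = 0x5  ←
slot signed 4b, MSB=0: value = 5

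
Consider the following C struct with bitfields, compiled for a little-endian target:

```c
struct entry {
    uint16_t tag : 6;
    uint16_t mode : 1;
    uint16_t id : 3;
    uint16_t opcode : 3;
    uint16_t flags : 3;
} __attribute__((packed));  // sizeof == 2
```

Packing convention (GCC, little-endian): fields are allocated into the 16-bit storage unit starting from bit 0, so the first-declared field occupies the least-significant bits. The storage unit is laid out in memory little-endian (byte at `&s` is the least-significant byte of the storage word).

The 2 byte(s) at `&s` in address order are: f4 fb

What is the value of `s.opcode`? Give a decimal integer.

[0]=0xf4 [1]=0xfb (little-endian) → word 0xfbf4
tag:6 @ bit 0 → (0xfbf4>>0)&0x3f = 0x34
mode:1 @ bit 6 → (0xfbf4>>6)&0x1 = 0x1
id:3 @ bit 7 → (0xfbf4>>7)&0x7 = 0x7
opcode:3 @ bit 10 → (0xfbf4>>10)&0x7 = 0x6  ←
flags:3 @ bit 13 → (0xfbf4>>13)&0x7 = 0x7

6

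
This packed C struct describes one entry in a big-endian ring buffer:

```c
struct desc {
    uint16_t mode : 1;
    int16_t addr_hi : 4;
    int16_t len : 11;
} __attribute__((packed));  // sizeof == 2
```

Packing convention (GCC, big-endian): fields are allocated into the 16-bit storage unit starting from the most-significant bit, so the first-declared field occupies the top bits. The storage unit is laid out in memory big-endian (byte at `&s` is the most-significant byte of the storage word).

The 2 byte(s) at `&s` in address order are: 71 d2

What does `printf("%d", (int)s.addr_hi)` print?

-2

[0]=0x71 [1]=0xd2 (big-endian) → word 0x71d2
mode:1 @ bit 15 → (0x71d2>>15)&0x1 = 0x0
addr_hi:4 @ bit 11 → (0x71d2>>11)&0xf = 0xe  ←
len:11 @ bit 0 → (0x71d2>>0)&0x7ff = 0x1d2
addr_hi signed 4b, MSB=1: 14 - 16 = -2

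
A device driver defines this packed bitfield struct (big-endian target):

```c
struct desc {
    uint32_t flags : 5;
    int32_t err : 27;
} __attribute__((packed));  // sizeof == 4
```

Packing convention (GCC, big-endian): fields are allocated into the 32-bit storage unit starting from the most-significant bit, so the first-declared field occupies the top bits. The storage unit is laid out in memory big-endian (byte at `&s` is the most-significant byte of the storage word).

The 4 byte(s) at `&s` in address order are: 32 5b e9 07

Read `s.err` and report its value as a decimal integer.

39577863

[0]=0x32 [1]=0x5b [2]=0xe9 [3]=0x07 (big-endian) → word 0x325be907
flags [27+:5] = (word>>27) & 0x1f = 6
err [0+:27] = (word>>0) & 0x7ffffff = 39577863  ←
err signed 27b, MSB=0: value = 39577863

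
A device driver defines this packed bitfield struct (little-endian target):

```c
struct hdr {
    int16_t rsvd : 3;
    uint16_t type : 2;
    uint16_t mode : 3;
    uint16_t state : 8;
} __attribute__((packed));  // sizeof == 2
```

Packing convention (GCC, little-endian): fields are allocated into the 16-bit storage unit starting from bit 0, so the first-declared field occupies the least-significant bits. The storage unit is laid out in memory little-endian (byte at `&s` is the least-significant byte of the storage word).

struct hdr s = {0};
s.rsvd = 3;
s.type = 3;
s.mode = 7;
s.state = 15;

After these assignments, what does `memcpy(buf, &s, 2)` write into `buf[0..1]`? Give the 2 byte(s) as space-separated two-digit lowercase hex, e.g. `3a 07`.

[0+:3] rsvd=3 & 0x7 = 0x3; word=0x0003
[3+:2] type=3 & 0x3 = 0x3; word=0x001b
[5+:3] mode=7 & 0x7 = 0x7; word=0x00fb
[8+:8] state=15 & 0xff = 0xf; word=0x0ffb
word = 0x0ffb → little-endian bytes:
  [0]=0xfb  [1]=0x0f

fb 0f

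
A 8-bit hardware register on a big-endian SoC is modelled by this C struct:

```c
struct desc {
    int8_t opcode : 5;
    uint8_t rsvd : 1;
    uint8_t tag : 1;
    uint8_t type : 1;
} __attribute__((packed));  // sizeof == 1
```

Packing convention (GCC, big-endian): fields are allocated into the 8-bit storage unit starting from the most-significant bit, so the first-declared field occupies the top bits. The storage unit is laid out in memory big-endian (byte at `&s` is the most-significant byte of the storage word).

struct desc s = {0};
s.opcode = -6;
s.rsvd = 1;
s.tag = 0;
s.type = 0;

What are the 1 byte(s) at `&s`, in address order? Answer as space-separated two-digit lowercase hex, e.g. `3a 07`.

d4

[3+:5] opcode=-6 & 0x1f = 0x1a; word=0xd0
[2+:1] rsvd=1 & 0x1 = 0x1; word=0xd4
[1+:1] tag=0 & 0x1 = 0x0; word=0xd4
[0+:1] type=0 & 0x1 = 0x0; word=0xd4
word = 0xd4 → big-endian bytes:
  [0]=0xd4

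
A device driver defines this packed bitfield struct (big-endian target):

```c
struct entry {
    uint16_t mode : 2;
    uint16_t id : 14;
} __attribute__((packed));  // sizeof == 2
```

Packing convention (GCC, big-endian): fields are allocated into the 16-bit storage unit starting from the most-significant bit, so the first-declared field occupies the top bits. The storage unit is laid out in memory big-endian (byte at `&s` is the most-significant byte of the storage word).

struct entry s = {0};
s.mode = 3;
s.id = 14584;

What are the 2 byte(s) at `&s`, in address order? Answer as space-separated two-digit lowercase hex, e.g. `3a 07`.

f8 f8

mode:2 = 3 → 0x3 << 14 → word 0xc000
id:14 = 14584 → 0x38f8 << 0 → word 0xf8f8
word = 0xf8f8 → big-endian bytes:
  [0]=0xf8  [1]=0xf8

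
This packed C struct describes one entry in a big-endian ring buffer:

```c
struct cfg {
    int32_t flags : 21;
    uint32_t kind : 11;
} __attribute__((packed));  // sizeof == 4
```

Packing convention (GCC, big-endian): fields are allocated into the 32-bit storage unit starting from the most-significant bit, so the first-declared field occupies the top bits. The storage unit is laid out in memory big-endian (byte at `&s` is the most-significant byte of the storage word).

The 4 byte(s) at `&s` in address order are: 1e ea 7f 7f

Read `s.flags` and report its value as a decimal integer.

253263

[0]=0x1e [1]=0xea [2]=0x7f [3]=0x7f (big-endian) → word 0x1eea7f7f
flags [11+:21] = (word>>11) & 0x1fffff = 253263  ←
kind [0+:11] = (word>>0) & 0x7ff = 1919
flags signed 21b, MSB=0: value = 253263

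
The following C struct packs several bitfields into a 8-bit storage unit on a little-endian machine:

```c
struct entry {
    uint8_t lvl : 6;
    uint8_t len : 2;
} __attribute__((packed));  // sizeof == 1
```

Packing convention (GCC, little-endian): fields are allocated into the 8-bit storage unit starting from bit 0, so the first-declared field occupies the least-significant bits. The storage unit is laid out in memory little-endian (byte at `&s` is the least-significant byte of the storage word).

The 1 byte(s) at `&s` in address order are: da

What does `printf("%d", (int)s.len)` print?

[0]=0xda (little-endian) → word 0xda
lvl [0+:6] = (word>>0) & 0x3f = 26
len [6+:2] = (word>>6) & 0x3 = 3  ←

3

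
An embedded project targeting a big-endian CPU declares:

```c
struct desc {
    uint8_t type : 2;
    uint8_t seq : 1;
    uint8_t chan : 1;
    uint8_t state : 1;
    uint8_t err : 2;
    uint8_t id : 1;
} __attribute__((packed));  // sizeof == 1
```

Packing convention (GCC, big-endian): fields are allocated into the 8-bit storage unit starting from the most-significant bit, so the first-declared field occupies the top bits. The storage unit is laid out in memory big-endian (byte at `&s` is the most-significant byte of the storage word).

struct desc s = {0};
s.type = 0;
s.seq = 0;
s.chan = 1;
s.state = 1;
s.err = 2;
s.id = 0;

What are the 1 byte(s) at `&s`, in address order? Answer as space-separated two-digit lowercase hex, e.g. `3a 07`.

1c

type:2 = 0 → 0x0 << 6 → word 0x00
seq:1 = 0 → 0x0 << 5 → word 0x00
chan:1 = 1 → 0x1 << 4 → word 0x10
state:1 = 1 → 0x1 << 3 → word 0x18
err:2 = 2 → 0x2 << 1 → word 0x1c
id:1 = 0 → 0x0 << 0 → word 0x1c
word = 0x1c → big-endian bytes:
  [0]=0x1c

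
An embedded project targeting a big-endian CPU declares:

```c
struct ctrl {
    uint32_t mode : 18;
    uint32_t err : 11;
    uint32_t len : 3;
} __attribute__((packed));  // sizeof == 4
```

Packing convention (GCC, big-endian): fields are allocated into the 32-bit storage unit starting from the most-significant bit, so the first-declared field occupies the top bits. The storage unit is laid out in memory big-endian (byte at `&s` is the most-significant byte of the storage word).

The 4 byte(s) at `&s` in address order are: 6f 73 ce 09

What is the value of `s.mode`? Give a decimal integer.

[0]=0x6f [1]=0x73 [2]=0xce [3]=0x09 (big-endian) → word 0x6f73ce09
mode:18 @ bit 14 → (0x6f73ce09>>14)&0x3ffff = 0x1bdcf  ←
err:11 @ bit 3 → (0x6f73ce09>>3)&0x7ff = 0x1c1
len:3 @ bit 0 → (0x6f73ce09>>0)&0x7 = 0x1

114127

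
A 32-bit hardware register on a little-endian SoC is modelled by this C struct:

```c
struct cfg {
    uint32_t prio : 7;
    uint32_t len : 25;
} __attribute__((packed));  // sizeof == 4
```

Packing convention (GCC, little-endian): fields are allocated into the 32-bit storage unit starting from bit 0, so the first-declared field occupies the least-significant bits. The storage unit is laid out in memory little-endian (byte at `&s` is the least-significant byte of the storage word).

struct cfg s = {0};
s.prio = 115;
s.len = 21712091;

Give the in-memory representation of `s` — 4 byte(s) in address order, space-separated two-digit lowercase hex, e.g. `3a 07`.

[0+:7] prio=115 & 0x7f = 0x73; word=0x00000073
[7+:25] len=21712091 & 0x1ffffff = 0x14b4cdb; word=0xa5a66df3
word = 0xa5a66df3 → little-endian bytes:
  [0]=0xf3  [1]=0x6d  [2]=0xa6  [3]=0xa5

f3 6d a6 a5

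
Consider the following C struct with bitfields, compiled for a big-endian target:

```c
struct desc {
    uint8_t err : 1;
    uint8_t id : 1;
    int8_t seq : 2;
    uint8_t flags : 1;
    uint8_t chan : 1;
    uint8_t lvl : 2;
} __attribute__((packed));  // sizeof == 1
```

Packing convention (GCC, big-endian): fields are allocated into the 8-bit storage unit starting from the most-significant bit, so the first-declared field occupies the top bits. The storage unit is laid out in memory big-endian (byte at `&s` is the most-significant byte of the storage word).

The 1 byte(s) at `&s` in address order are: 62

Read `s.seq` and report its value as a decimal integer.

[0]=0x62 (big-endian) → word 0x62
err [7+:1] = (word>>7) & 0x1 = 0
id [6+:1] = (word>>6) & 0x1 = 1
seq [4+:2] = (word>>4) & 0x3 = 2  ←
flags [3+:1] = (word>>3) & 0x1 = 0
chan [2+:1] = (word>>2) & 0x1 = 0
lvl [0+:2] = (word>>0) & 0x3 = 2
seq signed 2b, MSB=1: 2 - 4 = -2

-2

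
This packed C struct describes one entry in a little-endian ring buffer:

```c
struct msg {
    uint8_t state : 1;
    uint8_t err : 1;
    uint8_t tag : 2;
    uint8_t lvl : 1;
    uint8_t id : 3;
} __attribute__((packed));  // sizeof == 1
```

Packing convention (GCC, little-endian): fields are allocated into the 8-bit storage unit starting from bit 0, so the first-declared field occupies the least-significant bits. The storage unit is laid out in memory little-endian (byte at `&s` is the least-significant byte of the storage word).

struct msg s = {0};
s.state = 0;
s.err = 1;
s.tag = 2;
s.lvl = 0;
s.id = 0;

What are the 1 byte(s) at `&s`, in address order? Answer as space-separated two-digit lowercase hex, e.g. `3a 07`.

state:1 = 0 → 0x0 << 0 → word 0x00
err:1 = 1 → 0x1 << 1 → word 0x02
tag:2 = 2 → 0x2 << 2 → word 0x0a
lvl:1 = 0 → 0x0 << 4 → word 0x0a
id:3 = 0 → 0x0 << 5 → word 0x0a
word = 0x0a → little-endian bytes:
  [0]=0x0a

0a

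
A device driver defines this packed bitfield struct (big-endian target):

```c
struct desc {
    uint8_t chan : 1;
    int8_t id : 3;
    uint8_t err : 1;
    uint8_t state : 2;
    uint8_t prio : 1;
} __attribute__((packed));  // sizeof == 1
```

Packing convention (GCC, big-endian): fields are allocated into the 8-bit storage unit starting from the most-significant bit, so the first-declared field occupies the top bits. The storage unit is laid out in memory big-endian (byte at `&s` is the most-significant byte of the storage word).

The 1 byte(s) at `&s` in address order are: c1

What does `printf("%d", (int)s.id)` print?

-4

[0]=0xc1 (big-endian) → word 0xc1
chan [7+:1] = (word>>7) & 0x1 = 1
id [4+:3] = (word>>4) & 0x7 = 4  ←
err [3+:1] = (word>>3) & 0x1 = 0
state [1+:2] = (word>>1) & 0x3 = 0
prio [0+:1] = (word>>0) & 0x1 = 1
id signed 3b, MSB=1: 4 - 8 = -4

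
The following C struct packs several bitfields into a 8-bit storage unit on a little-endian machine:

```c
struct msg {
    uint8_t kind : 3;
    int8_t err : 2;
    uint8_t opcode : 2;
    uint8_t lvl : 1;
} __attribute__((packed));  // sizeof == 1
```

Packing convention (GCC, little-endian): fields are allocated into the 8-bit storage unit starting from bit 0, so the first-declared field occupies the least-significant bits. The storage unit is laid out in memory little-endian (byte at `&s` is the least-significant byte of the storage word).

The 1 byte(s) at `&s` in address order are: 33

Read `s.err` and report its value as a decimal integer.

[0]=0x33 (little-endian) → word 0x33
kind:3 @ bit 0 → (0x33>>0)&0x7 = 0x3
err:2 @ bit 3 → (0x33>>3)&0x3 = 0x2  ←
opcode:2 @ bit 5 → (0x33>>5)&0x3 = 0x1
lvl:1 @ bit 7 → (0x33>>7)&0x1 = 0x0
err signed 2b, MSB=1: 2 - 4 = -2

-2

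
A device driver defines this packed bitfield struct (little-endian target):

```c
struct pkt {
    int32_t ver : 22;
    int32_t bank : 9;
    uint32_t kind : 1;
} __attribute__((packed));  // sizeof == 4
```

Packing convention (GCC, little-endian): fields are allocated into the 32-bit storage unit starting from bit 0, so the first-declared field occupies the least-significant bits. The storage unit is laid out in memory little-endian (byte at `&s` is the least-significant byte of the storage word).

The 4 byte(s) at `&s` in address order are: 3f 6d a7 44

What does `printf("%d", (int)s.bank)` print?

[0]=0x3f [1]=0x6d [2]=0xa7 [3]=0x44 (little-endian) → word 0x44a76d3f
ver:22 @ bit 0 → (0x44a76d3f>>0)&0x3fffff = 0x276d3f
bank:9 @ bit 22 → (0x44a76d3f>>22)&0x1ff = 0x112  ←
kind:1 @ bit 31 → (0x44a76d3f>>31)&0x1 = 0x0
bank signed 9b, MSB=1: 274 - 512 = -238

-238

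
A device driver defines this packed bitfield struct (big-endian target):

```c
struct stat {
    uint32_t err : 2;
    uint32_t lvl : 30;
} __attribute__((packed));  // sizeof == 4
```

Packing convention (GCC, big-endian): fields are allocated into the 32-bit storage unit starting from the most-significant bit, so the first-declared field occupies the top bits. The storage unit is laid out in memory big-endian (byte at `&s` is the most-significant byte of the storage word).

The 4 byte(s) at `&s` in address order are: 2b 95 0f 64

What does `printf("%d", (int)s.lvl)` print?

731189092

[0]=0x2b [1]=0x95 [2]=0x0f [3]=0x64 (big-endian) → word 0x2b950f64
err [30+:2] = (word>>30) & 0x3 = 0
lvl [0+:30] = (word>>0) & 0x3fffffff = 731189092  ←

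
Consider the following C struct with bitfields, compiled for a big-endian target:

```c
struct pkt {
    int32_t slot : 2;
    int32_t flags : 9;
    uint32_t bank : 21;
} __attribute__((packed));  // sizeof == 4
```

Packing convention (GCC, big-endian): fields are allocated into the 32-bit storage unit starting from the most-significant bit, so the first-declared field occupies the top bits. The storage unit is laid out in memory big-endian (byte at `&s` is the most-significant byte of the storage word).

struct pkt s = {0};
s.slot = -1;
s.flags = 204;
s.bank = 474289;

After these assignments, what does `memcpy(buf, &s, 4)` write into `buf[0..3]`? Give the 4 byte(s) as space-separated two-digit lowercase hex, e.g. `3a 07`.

d9 87 3c b1

[30+:2] slot=-1 & 0x3 = 0x3; word=0xc0000000
[21+:9] flags=204 & 0x1ff = 0xcc; word=0xd9800000
[0+:21] bank=474289 & 0x1fffff = 0x73cb1; word=0xd9873cb1
word = 0xd9873cb1 → big-endian bytes:
  [0]=0xd9  [1]=0x87  [2]=0x3c  [3]=0xb1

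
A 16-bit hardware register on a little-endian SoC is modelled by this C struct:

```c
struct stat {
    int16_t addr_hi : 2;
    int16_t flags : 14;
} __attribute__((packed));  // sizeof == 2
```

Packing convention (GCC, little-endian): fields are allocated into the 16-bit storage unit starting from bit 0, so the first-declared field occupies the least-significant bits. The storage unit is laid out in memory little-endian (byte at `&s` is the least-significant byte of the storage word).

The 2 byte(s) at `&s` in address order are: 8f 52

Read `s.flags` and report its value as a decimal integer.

5283

[0]=0x8f [1]=0x52 (little-endian) → word 0x528f
addr_hi:2 @ bit 0 → (0x528f>>0)&0x3 = 0x3
flags:14 @ bit 2 → (0x528f>>2)&0x3fff = 0x14a3  ←
flags signed 14b, MSB=0: value = 5283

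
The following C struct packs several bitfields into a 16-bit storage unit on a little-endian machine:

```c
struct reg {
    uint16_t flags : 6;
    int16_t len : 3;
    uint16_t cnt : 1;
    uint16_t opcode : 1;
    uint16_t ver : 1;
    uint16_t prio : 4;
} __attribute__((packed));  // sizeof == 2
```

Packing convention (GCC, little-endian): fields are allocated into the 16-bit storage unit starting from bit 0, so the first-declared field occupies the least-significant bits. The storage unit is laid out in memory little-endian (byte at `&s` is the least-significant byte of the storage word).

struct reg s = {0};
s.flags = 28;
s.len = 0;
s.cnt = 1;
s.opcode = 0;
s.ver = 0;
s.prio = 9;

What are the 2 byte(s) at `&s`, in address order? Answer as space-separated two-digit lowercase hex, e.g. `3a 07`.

1c 92

flags (6b) val=28 bits=0x1c at bit 0: 0x001c
len (3b) val=0 bits=0x0 at bit 6: 0x001c
cnt (1b) val=1 bits=0x1 at bit 9: 0x021c
opcode (1b) val=0 bits=0x0 at bit 10: 0x021c
ver (1b) val=0 bits=0x0 at bit 11: 0x021c
prio (4b) val=9 bits=0x9 at bit 12: 0x921c
word = 0x921c → little-endian bytes:
  [0]=0x1c  [1]=0x92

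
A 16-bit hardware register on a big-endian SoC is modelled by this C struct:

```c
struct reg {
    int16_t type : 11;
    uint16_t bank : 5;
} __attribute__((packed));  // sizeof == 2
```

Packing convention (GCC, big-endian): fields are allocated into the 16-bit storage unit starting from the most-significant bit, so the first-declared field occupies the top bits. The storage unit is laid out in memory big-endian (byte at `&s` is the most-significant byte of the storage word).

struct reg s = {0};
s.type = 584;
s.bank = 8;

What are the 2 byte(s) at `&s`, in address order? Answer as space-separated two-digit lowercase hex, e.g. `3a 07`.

49 08

[5+:11] type=584 & 0x7ff = 0x248; word=0x4900
[0+:5] bank=8 & 0x1f = 0x8; word=0x4908
word = 0x4908 → big-endian bytes:
  [0]=0x49  [1]=0x08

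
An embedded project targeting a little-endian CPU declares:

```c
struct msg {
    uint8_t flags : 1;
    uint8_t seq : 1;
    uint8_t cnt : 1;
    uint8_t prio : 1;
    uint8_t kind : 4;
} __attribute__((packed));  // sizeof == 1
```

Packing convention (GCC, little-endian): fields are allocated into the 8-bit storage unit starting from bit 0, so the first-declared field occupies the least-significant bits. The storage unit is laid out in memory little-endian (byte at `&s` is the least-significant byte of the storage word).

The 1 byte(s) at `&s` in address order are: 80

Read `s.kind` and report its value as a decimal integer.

[0]=0x80 (little-endian) → word 0x80
flags:1 @ bit 0 → (0x80>>0)&0x1 = 0x0
seq:1 @ bit 1 → (0x80>>1)&0x1 = 0x0
cnt:1 @ bit 2 → (0x80>>2)&0x1 = 0x0
prio:1 @ bit 3 → (0x80>>3)&0x1 = 0x0
kind:4 @ bit 4 → (0x80>>4)&0xf = 0x8  ←

8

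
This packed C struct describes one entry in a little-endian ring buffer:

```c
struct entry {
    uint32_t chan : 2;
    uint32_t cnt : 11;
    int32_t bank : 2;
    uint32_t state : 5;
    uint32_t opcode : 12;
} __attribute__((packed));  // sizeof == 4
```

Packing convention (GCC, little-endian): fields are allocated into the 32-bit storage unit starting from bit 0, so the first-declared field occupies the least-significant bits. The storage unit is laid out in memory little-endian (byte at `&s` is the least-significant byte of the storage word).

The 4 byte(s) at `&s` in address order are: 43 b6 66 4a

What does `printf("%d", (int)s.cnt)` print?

1424

[0]=0x43 [1]=0xb6 [2]=0x66 [3]=0x4a (little-endian) → word 0x4a66b643
chan [0+:2] = (word>>0) & 0x3 = 3
cnt [2+:11] = (word>>2) & 0x7ff = 1424  ←
bank [13+:2] = (word>>13) & 0x3 = 1
state [15+:5] = (word>>15) & 0x1f = 13
opcode [20+:12] = (word>>20) & 0xfff = 1190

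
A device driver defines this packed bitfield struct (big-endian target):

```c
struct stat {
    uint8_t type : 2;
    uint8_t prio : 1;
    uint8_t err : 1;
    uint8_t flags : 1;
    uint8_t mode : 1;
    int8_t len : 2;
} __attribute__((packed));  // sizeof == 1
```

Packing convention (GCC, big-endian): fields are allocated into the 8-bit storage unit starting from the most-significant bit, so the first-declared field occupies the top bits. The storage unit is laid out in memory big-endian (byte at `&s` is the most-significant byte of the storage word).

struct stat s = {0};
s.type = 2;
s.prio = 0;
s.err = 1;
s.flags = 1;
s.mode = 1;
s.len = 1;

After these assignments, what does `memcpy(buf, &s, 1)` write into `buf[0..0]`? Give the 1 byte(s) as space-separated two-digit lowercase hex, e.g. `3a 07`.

9d

[6+:2] type=2 & 0x3 = 0x2; word=0x80
[5+:1] prio=0 & 0x1 = 0x0; word=0x80
[4+:1] err=1 & 0x1 = 0x1; word=0x90
[3+:1] flags=1 & 0x1 = 0x1; word=0x98
[2+:1] mode=1 & 0x1 = 0x1; word=0x9c
[0+:2] len=1 & 0x3 = 0x1; word=0x9d
word = 0x9d → big-endian bytes:
  [0]=0x9d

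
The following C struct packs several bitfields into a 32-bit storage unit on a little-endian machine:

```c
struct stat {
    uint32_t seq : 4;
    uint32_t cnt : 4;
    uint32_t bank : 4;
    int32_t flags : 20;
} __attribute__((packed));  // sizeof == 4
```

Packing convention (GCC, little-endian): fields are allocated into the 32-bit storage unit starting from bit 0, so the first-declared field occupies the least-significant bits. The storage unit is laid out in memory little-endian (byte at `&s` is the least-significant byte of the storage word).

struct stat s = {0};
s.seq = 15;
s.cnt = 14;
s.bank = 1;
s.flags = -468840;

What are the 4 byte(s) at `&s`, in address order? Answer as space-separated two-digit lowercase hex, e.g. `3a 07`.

ef 81 89 8d

seq (4b) val=15 bits=0xf at bit 0: 0x0000000f
cnt (4b) val=14 bits=0xe at bit 4: 0x000000ef
bank (4b) val=1 bits=0x1 at bit 8: 0x000001ef
flags (20b) val=-468840 bits=0x8d898 at bit 12: 0x8d8981ef
word = 0x8d8981ef → little-endian bytes:
  [0]=0xef  [1]=0x81  [2]=0x89  [3]=0x8d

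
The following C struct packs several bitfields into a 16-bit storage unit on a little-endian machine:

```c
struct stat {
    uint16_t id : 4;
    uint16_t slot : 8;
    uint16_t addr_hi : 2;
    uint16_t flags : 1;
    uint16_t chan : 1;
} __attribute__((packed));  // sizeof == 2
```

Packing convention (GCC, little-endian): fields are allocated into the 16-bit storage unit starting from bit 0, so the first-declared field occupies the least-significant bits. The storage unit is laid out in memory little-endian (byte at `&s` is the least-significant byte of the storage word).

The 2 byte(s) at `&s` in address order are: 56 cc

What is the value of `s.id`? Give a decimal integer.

[0]=0x56 [1]=0xcc (little-endian) → word 0xcc56
id [0+:4] = (word>>0) & 0xf = 6  ←
slot [4+:8] = (word>>4) & 0xff = 197
addr_hi [12+:2] = (word>>12) & 0x3 = 0
flags [14+:1] = (word>>14) & 0x1 = 1
chan [15+:1] = (word>>15) & 0x1 = 1

6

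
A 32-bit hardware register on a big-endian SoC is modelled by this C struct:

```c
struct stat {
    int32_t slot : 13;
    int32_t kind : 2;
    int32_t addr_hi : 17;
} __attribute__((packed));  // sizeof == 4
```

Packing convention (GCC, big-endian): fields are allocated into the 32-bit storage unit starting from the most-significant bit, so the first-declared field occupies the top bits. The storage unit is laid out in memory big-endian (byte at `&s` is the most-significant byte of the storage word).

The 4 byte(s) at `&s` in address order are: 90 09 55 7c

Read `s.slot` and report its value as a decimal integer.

[0]=0x90 [1]=0x09 [2]=0x55 [3]=0x7c (big-endian) → word 0x9009557c
slot [19+:13] = (word>>19) & 0x1fff = 4609  ←
kind [17+:2] = (word>>17) & 0x3 = 0
addr_hi [0+:17] = (word>>0) & 0x1ffff = 87420
slot signed 13b, MSB=1: 4609 - 8192 = -3583

-3583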